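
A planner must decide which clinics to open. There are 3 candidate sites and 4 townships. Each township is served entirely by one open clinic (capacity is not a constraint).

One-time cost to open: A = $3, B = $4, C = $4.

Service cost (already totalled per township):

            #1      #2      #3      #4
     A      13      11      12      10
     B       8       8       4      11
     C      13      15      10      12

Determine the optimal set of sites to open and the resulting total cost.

Open B only; minimum total cost 35.

For any fixed open set, each township goes to its cheapest open site; total = fixed + service.
{B}: #1→B 8, #2→B 8, #3→B 4, #4→B 11. Service 31; fixed 4; total 35.
{A, B}: service 30 + fixed 7 = 37
{B, C}: service 31 + fixed 8 = 39
{A, B, C}: #1→B 8, #2→B 8, #3→B 4, #4→A 10. Service 30; fixed 11; total 41.
(All 7 nonempty subsets were checked; B only is lowest.)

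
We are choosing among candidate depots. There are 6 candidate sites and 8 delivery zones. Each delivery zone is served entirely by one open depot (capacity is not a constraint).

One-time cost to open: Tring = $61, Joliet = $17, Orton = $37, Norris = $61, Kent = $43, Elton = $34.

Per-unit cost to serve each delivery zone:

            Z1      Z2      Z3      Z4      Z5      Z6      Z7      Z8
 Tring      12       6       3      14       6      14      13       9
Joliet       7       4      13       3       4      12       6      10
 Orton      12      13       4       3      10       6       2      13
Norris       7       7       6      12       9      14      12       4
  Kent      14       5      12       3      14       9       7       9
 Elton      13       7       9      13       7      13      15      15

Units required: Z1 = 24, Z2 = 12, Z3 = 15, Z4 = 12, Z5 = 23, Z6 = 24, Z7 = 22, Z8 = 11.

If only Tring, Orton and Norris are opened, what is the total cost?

Each delivery zone is assigned to its cheapest site among the open ones.
{Tring, Orton, Norris}: Z1→Norris 7·24=168, Z2→Tring 6·12=72, Z3→Tring 3·15=45, Z4→Orton 3·12=36, Z5→Tring 6·23=138, Z6→Orton 6·24=144, Z7→Orton 2·22=44, Z8→Norris 4·11=44. Service 691; fixed 159; total 850.

Total cost: 850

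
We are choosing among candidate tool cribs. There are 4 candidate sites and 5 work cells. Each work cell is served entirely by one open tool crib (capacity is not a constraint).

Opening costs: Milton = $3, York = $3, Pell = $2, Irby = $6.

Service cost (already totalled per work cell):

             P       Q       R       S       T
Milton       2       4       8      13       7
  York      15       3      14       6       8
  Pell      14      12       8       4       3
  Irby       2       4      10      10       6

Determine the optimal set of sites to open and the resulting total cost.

For any fixed open set, each work cell goes to its cheapest open site; total = fixed + service.
{Milton, Pell}: P→Milton 2, Q→Milton 4, R→Milton 8, S→Pell 4, T→Pell 3. Service 21; fixed 5; total 26.
{Milton, York, Pell}: service 20 + fixed 8 = 28
{Pell, Irby}: service 21 + fixed 8 = 29
{Milton, York, Pell, Irby}: service 20 + fixed 14 = 34
No other subset beats 26.

Open Milton and Pell; minimum total cost 26.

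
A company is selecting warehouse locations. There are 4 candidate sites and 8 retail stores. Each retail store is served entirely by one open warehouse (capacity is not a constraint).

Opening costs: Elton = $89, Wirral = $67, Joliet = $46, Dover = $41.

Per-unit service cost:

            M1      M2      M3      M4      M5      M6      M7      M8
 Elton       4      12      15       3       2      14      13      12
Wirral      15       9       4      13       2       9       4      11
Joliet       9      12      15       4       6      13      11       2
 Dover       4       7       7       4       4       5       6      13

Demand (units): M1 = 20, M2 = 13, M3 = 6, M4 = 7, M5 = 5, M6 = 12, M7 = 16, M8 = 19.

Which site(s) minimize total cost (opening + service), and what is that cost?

Open Joliet and Dover; minimum total cost 542.

For any fixed open set, each retail store goes to its cheapest open site; total = fixed + service.
{Joliet, Dover}: M1→Dover 4·20=80, M2→Dover 7·13=91, M3→Dover 7·6=42, M4→Joliet 4·7=28, M5→Dover 4·5=20, M6→Dover 5·12=60, M7→Dover 6·16=96, M8→Joliet 2·19=38. Service 455; fixed 87; total 542.
{Wirral, Joliet, Dover}: M1→Dover 4·20=80, M2→Dover 7·13=91, M3→Wirral 4·6=24, M4→Joliet 4·7=28, M5→Wirral 2·5=10, M6→Dover 5·12=60, M7→Wirral 4·16=64, M8→Joliet 2·19=38. Service 395; fixed 154; total 549.
{Elton, Joliet, Dover}: M1→Elton 4·20=80, M2→Dover 7·13=91, M3→Dover 7·6=42, M4→Elton 3·7=21, M5→Elton 2·5=10, M6→Dover 5·12=60, M7→Dover 6·16=96, M8→Joliet 2·19=38. Service 438; fixed 176; total 614.
{Elton, Wirral, Joliet, Dover}: service 388 + fixed 243 = 631
No other subset beats 542.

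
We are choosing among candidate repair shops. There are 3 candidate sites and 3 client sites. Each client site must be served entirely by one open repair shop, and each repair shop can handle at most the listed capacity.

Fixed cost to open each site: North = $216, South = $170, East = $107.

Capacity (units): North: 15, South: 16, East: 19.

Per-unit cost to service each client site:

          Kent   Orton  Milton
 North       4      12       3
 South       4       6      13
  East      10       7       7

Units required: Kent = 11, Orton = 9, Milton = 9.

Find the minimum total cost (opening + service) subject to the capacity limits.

Open {South, East}: Kent→South 4·11=44, Orton→East 7·9=63, Milton→East 7·9=63.
Loads: South carries 11/16, East carries 18/19. Service 170; fixed 277; total 447.
Next best feasible plan costs 493.

Minimum total cost: 447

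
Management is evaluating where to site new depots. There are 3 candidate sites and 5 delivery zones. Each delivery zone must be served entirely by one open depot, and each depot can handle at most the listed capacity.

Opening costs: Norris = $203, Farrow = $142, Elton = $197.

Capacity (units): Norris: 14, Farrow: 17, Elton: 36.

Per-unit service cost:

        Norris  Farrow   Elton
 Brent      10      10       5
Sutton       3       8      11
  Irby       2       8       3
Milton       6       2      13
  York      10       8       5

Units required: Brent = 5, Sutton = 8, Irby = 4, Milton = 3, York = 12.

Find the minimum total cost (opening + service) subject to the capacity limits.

Open {Elton}: Brent→Elton 5·5=25, Sutton→Elton 11·8=88, Irby→Elton 3·4=12, Milton→Elton 13·3=39, York→Elton 5·12=60.
Loads: Elton carries 32/36. Service 224; fixed 197; total 421.
Next best feasible plan costs 506.

Minimum total cost: 421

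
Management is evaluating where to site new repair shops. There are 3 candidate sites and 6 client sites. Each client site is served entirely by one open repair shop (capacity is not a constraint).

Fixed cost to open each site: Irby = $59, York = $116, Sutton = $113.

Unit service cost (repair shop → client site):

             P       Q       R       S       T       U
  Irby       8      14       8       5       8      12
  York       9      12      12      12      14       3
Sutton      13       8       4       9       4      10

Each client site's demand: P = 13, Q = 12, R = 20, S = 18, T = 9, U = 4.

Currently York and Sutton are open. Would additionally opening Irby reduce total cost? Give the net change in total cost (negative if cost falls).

Current service cost with {York, Sutton}: 503.
Adding Irby: each client site re-picks its cheapest; new service cost 418, saving 85.
Extra fixed cost: 59. Net change = 59 − 85 = -26.
(Totals: 732 → 706.)

Yes — net change −26 (cost falls by 26).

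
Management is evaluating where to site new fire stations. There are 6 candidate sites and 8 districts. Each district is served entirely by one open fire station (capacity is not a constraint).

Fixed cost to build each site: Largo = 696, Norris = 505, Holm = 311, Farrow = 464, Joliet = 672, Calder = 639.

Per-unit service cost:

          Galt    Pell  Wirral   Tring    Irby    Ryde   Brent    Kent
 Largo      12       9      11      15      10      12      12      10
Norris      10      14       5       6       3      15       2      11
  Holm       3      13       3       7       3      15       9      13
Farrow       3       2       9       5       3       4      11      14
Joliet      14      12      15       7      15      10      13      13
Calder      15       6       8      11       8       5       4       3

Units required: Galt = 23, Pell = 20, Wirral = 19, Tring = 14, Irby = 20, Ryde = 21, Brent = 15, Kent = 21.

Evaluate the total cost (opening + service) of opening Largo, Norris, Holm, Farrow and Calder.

Each district is assigned to its cheapest site among the open ones.
{Largo, Norris, Holm, Farrow, Calder}: Galt→Holm 3·23=69, Pell→Farrow 2·20=40, Wirral→Holm 3·19=57, Tring→Farrow 5·14=70, Irby→Norris 3·20=60, Ryde→Farrow 4·21=84, Brent→Norris 2·15=30, Kent→Calder 3·21=63. Service 473; fixed 2615; total 3088.

Total cost: 3088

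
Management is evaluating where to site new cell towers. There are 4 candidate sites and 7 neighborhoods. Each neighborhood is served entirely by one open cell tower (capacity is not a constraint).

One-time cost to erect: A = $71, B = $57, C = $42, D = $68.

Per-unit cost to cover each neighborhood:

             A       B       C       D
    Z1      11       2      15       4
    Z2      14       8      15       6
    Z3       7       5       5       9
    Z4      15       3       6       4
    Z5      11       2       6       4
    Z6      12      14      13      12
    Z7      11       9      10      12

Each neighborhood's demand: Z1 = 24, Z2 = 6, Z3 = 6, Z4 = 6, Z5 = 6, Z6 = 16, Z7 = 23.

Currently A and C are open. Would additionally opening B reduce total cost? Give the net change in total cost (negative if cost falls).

Yes — net change −260 (cost falls by 260).

Current service cost with {A, C}: 872.
Adding B: each neighborhood re-picks its cheapest; new service cost 555, saving 317.
Extra fixed cost: 57. Net change = 57 − 317 = -260.
(Totals: 985 → 725.)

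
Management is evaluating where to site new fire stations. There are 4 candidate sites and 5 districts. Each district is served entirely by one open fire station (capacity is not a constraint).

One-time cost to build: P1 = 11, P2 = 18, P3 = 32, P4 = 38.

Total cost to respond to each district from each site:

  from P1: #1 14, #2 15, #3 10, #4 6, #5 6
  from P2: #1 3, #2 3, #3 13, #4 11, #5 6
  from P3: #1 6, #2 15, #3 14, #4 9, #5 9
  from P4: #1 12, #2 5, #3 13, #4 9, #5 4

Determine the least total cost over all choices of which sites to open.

For any fixed open set, each district goes to its cheapest open site; total = fixed + service.
{P2}: #1→P2 3, #2→P2 3, #3→P2 13, #4→P2 11, #5→P2 6. Service 36; fixed 18; total 54.
{P1, P2}: service 28 + fixed 29 = 57
{P1}: #1→P1 14, #2→P1 15, #3→P1 10, #4→P1 6, #5→P1 6. Service 51; fixed 11; total 62.
{P1, P2, P3, P4}: service 26 + fixed 99 = 125
No other subset beats 54.

Minimum total cost: 54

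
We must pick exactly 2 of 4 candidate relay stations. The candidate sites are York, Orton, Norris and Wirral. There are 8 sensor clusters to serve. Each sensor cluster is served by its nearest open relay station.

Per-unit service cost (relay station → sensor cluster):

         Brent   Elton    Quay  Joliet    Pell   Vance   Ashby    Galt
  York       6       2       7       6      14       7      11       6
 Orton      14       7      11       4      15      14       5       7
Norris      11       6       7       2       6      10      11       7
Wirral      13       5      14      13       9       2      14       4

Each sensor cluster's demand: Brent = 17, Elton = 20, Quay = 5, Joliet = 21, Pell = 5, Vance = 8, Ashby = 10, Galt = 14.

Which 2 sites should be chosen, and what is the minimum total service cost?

Choose York and Norris; total service cost 499.

With exactly 2 open, each sensor cluster uses its cheapest among the chosen.
{York, Norris}: Brent→York 6·17=102, Elton→York 2·20=40, Quay→York 7·5=35, Joliet→Norris 2·21=42, Pell→Norris 6·5=30, Vance→York 7·8=56, Ashby→York 11·10=110, Galt→York 6·14=84. Service cost 499.
{York, Orton}: service cost 521
{York, Wirral}: service cost 530
Among all 6 size-2 choices, {York, Norris} is lowest.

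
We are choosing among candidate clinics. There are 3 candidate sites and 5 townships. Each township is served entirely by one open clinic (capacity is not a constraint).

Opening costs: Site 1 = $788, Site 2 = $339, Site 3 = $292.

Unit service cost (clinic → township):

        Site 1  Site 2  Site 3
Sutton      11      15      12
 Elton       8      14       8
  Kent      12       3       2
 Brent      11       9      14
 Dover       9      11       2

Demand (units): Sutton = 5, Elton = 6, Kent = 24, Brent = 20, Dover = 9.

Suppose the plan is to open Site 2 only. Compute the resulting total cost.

Total cost: 849

Each township is assigned to its cheapest site among the open ones.
{Site 2}: Sutton→Site 2 15·5=75, Elton→Site 2 14·6=84, Kent→Site 2 3·24=72, Brent→Site 2 9·20=180, Dover→Site 2 11·9=99. Service 510; fixed 339; total 849.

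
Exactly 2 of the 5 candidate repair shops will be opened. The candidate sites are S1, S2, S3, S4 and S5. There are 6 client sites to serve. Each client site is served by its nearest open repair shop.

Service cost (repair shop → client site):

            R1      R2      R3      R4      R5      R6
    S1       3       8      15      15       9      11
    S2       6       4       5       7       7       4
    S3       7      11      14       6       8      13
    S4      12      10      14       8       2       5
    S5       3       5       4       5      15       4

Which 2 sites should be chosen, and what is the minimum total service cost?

With exactly 2 open, each client site uses its cheapest among the chosen.
{S4, S5}: R1→S5 3, R2→S5 5, R3→S5 4, R4→S5 5, R5→S4 2, R6→S5 4. Service cost 23.
{S2, S5}: service cost 27
{S2, S4}: service cost 28
Among all 10 size-2 choices, {S4, S5} is lowest.

Choose S4 and S5; total service cost 23.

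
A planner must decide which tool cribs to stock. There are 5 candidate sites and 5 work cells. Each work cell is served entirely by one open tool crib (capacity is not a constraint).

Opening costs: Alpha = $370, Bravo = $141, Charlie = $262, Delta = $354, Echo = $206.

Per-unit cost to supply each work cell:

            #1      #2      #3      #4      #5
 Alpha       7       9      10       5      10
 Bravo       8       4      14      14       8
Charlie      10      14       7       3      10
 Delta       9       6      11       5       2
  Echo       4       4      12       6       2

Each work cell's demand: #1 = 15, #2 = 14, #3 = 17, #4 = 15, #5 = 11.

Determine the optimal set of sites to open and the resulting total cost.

Open Echo only; minimum total cost 638.

For any fixed open set, each work cell goes to its cheapest open site; total = fixed + service.
{Echo}: #1→Echo 4·15=60, #2→Echo 4·14=56, #3→Echo 12·17=204, #4→Echo 6·15=90, #5→Echo 2·11=22. Service 432; fixed 206; total 638.
{Charlie, Echo}: service 302 + fixed 468 = 770
{Bravo, Echo}: service 432 + fixed 347 = 779
{Alpha, Bravo, Charlie, Delta, Echo}: service 302 + fixed 1333 = 1635
No other subset beats 638.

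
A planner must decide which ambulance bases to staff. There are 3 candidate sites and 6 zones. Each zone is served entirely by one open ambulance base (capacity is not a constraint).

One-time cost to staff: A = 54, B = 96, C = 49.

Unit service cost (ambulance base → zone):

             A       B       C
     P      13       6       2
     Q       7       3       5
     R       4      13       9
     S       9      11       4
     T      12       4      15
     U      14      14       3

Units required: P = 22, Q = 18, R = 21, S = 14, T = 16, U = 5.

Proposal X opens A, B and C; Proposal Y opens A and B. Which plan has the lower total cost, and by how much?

Proposal X: {A, B, C}: P→C 2·22=44, Q→B 3·18=54, R→A 4·21=84, S→C 4·14=56, T→B 4·16=64, U→C 3·5=15. Service 317; fixed 199; total 516.
Proposal Y: {A, B}: P→B 6·22=132, Q→B 3·18=54, R→A 4·21=84, S→A 9·14=126, T→B 4·16=64, U→A 14·5=70. Service 530; fixed 150; total 680.
Difference: |516 − 680| = 164.

Proposal X is cheaper by 164.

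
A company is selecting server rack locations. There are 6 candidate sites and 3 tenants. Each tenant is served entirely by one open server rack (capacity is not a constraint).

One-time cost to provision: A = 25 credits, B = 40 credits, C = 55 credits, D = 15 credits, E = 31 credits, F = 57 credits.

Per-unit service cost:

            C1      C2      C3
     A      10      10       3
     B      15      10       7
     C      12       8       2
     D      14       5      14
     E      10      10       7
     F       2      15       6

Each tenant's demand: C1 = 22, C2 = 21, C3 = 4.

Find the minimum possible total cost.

For any fixed open set, each tenant goes to its cheapest open site; total = fixed + service.
{D, F}: C1→F 2·22=44, C2→D 5·21=105, C3→F 6·4=24. Service 173; fixed 72; total 245.
{A, D, F}: C1→F 2·22=44, C2→D 5·21=105, C3→A 3·4=12. Service 161; fixed 97; total 258.
{D, E, F}: service 173 + fixed 103 = 276
{A, B, C, D, E, F}: C1→F 2·22=44, C2→D 5·21=105, C3→C 2·4=8. Service 157; fixed 223; total 380.
No other subset beats 245.

Minimum total cost: 245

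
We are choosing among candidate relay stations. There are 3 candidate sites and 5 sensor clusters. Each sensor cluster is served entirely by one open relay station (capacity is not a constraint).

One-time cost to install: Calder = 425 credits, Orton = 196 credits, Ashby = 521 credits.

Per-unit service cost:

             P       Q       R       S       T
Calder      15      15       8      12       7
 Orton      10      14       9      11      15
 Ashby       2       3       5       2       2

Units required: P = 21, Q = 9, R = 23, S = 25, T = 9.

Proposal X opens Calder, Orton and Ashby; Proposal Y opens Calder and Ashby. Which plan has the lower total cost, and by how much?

Proposal X: {Calder, Orton, Ashby}: P→Ashby 2·21=42, Q→Ashby 3·9=27, R→Ashby 5·23=115, S→Ashby 2·25=50, T→Ashby 2·9=18. Service 252; fixed 1142; total 1394.
Proposal Y: {Calder, Ashby}: P→Ashby 2·21=42, Q→Ashby 3·9=27, R→Ashby 5·23=115, S→Ashby 2·25=50, T→Ashby 2·9=18. Service 252; fixed 946; total 1198.
Difference: |1394 − 1198| = 196.

Proposal Y is cheaper by 196.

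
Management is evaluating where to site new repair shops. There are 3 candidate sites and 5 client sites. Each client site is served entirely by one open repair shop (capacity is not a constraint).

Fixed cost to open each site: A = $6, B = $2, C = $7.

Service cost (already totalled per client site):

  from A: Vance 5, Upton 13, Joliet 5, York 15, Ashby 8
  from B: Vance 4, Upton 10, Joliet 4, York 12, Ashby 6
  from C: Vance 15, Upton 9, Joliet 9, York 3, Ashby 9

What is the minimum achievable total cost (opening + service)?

For any fixed open set, each client site goes to its cheapest open site; total = fixed + service.
{B, C}: Vance→B 4, Upton→C 9, Joliet→B 4, York→C 3, Ashby→B 6. Service 26; fixed 9; total 35.
{B}: service 36 + fixed 2 = 38
{A, B, C}: service 26 + fixed 15 = 41
No other subset beats 35.

Minimum total cost: 35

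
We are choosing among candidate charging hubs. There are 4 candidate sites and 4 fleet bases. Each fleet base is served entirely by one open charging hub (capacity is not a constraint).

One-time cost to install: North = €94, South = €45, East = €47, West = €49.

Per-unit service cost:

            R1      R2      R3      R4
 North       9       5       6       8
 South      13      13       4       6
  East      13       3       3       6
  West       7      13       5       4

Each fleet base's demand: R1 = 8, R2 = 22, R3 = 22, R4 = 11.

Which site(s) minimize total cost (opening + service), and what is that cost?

Open East and West; minimum total cost 328.

For any fixed open set, each fleet base goes to its cheapest open site; total = fixed + service.
{East, West}: R1→West 7·8=56, R2→East 3·22=66, R3→East 3·22=66, R4→West 4·11=44. Service 232; fixed 96; total 328.
{East}: service 302 + fixed 47 = 349
{South, East, West}: service 232 + fixed 141 = 373
{North, South, East, West}: service 232 + fixed 235 = 467
No other subset beats 328.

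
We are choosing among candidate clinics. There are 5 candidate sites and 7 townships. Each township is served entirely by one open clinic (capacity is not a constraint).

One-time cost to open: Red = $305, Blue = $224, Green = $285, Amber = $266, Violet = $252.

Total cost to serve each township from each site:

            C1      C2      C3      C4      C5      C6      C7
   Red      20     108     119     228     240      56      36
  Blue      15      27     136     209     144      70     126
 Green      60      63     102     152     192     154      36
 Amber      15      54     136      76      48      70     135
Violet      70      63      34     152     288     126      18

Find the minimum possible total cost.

Minimum total cost: 800

For any fixed open set, each township goes to its cheapest open site; total = fixed + service.
{Amber}: C1→Amber 15, C2→Amber 54, C3→Amber 136, C4→Amber 76, C5→Amber 48, C6→Amber 70, C7→Amber 135. Service 534; fixed 266; total 800.
{Amber, Violet}: C1→Amber 15, C2→Amber 54, C3→Violet 34, C4→Amber 76, C5→Amber 48, C6→Amber 70, C7→Violet 18. Service 315; fixed 518; total 833.
{Blue, Violet}: service 460 + fixed 476 = 936
{Red, Blue, Green, Amber, Violet}: C1→Blue 15, C2→Blue 27, C3→Violet 34, C4→Amber 76, C5→Amber 48, C6→Red 56, C7→Violet 18. Service 274; fixed 1332; total 1606.
No other subset beats 800.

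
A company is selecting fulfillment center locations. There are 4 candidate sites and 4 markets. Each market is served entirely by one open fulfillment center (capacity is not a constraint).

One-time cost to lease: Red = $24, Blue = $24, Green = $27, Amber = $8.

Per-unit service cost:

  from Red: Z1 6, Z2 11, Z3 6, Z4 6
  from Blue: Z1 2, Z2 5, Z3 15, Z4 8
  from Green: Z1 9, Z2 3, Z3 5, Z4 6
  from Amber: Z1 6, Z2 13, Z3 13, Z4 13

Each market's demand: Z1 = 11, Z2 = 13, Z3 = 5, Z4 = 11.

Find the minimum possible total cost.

Minimum total cost: 203

For any fixed open set, each market goes to its cheapest open site; total = fixed + service.
{Blue, Green}: Z1→Blue 2·11=22, Z2→Green 3·13=39, Z3→Green 5·5=25, Z4→Green 6·11=66. Service 152; fixed 51; total 203.
{Blue, Green, Amber}: service 152 + fixed 59 = 211
{Red, Blue, Green}: service 152 + fixed 75 = 227
{Red, Blue, Green, Amber}: service 152 + fixed 83 = 235
No other subset beats 203.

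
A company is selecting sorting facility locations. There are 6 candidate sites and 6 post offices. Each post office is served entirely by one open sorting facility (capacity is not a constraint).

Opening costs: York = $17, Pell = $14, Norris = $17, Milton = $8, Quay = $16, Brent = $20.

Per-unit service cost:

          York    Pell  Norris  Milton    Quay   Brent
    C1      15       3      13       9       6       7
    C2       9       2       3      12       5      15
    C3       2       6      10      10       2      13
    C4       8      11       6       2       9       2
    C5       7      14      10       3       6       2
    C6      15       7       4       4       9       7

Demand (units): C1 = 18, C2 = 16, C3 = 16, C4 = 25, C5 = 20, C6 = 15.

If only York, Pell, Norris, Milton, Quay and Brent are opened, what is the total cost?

Total cost: 360

Each post office is assigned to its cheapest site among the open ones.
{York, Pell, Norris, Milton, Quay, Brent}: C1→Pell 3·18=54, C2→Pell 2·16=32, C3→York 2·16=32, C4→Milton 2·25=50, C5→Brent 2·20=40, C6→Norris 4·15=60. Service 268; fixed 92; total 360.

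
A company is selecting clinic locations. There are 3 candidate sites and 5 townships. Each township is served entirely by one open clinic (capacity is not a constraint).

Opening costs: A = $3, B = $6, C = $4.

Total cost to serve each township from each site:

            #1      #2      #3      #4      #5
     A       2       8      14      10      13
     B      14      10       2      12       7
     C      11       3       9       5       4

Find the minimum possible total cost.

Minimum total cost: 29

For any fixed open set, each township goes to its cheapest open site; total = fixed + service.
{A, B, C}: #1→A 2, #2→C 3, #3→B 2, #4→C 5, #5→C 4. Service 16; fixed 13; total 29.
{A, C}: #1→A 2, #2→C 3, #3→C 9, #4→C 5, #5→C 4. Service 23; fixed 7; total 30.
{B, C}: service 25 + fixed 10 = 35
{A}: service 47 + fixed 3 = 50
No other subset beats 29.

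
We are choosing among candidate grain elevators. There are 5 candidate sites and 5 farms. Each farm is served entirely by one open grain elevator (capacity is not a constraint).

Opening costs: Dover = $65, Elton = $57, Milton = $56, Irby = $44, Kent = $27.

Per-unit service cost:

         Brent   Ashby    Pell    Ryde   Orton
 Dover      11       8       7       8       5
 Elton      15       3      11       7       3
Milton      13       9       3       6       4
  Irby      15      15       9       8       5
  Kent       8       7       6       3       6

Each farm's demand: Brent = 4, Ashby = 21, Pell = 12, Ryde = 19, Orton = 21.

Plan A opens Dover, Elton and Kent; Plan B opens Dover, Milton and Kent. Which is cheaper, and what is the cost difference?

Plan A: {Dover, Elton, Kent}: Brent→Kent 8·4=32, Ashby→Elton 3·21=63, Pell→Kent 6·12=72, Ryde→Kent 3·19=57, Orton→Elton 3·21=63. Service 287; fixed 149; total 436.
Plan B: {Dover, Milton, Kent}: Brent→Kent 8·4=32, Ashby→Kent 7·21=147, Pell→Milton 3·12=36, Ryde→Kent 3·19=57, Orton→Milton 4·21=84. Service 356; fixed 148; total 504.
Difference: |436 − 504| = 68.

Plan A is cheaper by 68.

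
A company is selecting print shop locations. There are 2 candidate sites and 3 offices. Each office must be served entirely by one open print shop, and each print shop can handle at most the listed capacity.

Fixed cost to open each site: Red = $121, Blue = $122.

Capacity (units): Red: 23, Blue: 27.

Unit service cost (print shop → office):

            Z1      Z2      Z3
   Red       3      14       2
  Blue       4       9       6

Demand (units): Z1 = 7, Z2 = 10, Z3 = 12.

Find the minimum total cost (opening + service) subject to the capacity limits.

Open {Red, Blue}: Z1→Red 3·7=21, Z2→Blue 9·10=90, Z3→Red 2·12=24.
Loads: Red carries 19/23, Blue carries 10/27. Service 135; fixed 243; total 378.
Next best feasible plan costs 385.

Minimum total cost: 378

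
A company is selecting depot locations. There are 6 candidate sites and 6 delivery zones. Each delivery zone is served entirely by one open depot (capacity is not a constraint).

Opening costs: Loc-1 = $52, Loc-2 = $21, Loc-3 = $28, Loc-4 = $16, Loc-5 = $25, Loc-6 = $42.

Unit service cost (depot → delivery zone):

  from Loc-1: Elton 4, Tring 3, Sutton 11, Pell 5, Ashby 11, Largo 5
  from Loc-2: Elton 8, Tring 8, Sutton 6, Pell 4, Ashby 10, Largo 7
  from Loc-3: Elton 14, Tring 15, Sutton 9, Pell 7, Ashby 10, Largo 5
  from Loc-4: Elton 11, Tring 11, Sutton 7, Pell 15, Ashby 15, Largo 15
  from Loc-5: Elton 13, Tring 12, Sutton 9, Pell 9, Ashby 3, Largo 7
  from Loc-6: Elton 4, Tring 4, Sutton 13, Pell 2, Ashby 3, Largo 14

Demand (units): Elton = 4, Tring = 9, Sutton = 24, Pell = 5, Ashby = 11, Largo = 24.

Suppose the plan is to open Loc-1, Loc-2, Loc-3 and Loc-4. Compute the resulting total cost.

Total cost: 554

Each delivery zone is assigned to its cheapest site among the open ones.
{Loc-1, Loc-2, Loc-3, Loc-4}: Elton→Loc-1 4·4=16, Tring→Loc-1 3·9=27, Sutton→Loc-2 6·24=144, Pell→Loc-2 4·5=20, Ashby→Loc-2 10·11=110, Largo→Loc-1 5·24=120. Service 437; fixed 117; total 554.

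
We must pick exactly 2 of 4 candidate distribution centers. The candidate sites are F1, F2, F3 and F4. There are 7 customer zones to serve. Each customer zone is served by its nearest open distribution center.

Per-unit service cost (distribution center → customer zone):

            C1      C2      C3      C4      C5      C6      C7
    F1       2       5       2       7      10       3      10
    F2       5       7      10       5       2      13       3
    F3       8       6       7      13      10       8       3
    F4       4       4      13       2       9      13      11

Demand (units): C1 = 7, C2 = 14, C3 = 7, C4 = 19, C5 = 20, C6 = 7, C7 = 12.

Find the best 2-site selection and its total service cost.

With exactly 2 open, each customer zone uses its cheapest among the chosen.
{F1, F2}: C1→F1 2·7=14, C2→F1 5·14=70, C3→F1 2·7=14, C4→F2 5·19=95, C5→F2 2·20=40, C6→F1 3·7=21, C7→F2 3·12=36. Service cost 290.
{F2, F4}: service cost 359
{F2, F3}: service cost 395
Among all 6 size-2 choices, {F1, F2} is lowest.

Choose F1 and F2; total service cost 290.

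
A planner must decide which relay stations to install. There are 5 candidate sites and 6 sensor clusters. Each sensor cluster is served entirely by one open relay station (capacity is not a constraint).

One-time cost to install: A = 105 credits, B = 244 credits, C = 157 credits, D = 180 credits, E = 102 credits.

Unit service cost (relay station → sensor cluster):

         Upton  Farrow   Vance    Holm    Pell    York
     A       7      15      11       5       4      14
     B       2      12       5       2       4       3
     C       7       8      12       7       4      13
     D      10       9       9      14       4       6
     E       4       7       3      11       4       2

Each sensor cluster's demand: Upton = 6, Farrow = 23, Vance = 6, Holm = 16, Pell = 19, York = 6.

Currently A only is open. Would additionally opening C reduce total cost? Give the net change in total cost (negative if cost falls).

Current service cost with {A}: 693.
Adding C: each sensor cluster re-picks its cheapest; new service cost 526, saving 167.
Extra fixed cost: 157. Net change = 157 − 167 = -10.
(Totals: 798 → 788.)

Yes — net change −10 (cost falls by 10).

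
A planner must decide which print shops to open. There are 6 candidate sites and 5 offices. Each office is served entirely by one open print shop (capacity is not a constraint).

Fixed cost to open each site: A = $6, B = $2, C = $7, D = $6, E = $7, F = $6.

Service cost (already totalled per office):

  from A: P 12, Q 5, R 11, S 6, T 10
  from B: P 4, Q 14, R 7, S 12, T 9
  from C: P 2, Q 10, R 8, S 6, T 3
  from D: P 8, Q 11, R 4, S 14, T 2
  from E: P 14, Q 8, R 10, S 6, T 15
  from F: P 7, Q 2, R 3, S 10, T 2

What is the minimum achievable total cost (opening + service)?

For any fixed open set, each office goes to its cheapest open site; total = fixed + service.
{C, F}: P→C 2, Q→F 2, R→F 3, S→C 6, T→F 2. Service 15; fixed 13; total 28.
{B, F}: service 21 + fixed 8 = 29
{B, C, F}: P→C 2, Q→F 2, R→F 3, S→C 6, T→F 2. Service 15; fixed 15; total 30.
{A, B, C, D, E, F}: service 15 + fixed 34 = 49
No other subset beats 28.

Minimum total cost: 28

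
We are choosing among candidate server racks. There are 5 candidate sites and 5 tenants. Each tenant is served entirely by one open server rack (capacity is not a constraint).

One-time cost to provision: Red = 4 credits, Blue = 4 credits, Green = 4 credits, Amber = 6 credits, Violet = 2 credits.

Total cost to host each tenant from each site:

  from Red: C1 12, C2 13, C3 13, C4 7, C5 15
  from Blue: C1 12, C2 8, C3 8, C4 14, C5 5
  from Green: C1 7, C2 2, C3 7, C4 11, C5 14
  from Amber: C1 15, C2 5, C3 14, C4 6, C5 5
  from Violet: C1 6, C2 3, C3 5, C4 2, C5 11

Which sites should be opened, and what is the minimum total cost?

Open Blue and Violet; minimum total cost 27.

For any fixed open set, each tenant goes to its cheapest open site; total = fixed + service.
{Blue, Violet}: C1→Violet 6, C2→Violet 3, C3→Violet 5, C4→Violet 2, C5→Blue 5. Service 21; fixed 6; total 27.
{Amber, Violet}: service 21 + fixed 8 = 29
{Violet}: service 27 + fixed 2 = 29
{Red, Blue, Green, Amber, Violet}: service 20 + fixed 20 = 40
No other subset beats 27.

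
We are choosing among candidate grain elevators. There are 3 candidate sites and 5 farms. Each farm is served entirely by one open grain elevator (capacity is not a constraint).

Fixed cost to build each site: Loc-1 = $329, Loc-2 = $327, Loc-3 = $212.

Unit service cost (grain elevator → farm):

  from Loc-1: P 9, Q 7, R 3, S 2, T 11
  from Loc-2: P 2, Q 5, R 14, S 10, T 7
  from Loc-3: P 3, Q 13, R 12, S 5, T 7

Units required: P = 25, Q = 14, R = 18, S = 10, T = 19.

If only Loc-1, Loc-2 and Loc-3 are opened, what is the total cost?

Total cost: 1195

Each farm is assigned to its cheapest site among the open ones.
{Loc-1, Loc-2, Loc-3}: P→Loc-2 2·25=50, Q→Loc-2 5·14=70, R→Loc-1 3·18=54, S→Loc-1 2·10=20, T→Loc-2 7·19=133. Service 327; fixed 868; total 1195.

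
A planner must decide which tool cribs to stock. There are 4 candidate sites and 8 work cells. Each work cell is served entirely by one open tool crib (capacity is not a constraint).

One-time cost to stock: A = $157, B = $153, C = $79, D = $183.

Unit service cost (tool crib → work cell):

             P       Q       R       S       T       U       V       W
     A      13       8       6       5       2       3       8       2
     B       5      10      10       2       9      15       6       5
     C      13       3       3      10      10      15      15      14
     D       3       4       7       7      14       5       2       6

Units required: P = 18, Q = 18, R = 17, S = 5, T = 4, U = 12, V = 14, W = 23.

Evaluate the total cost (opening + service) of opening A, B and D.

Each work cell is assigned to its cheapest site among the open ones.
{A, B, D}: P→D 3·18=54, Q→D 4·18=72, R→A 6·17=102, S→B 2·5=10, T→A 2·4=8, U→A 3·12=36, V→D 2·14=28, W→A 2·23=46. Service 356; fixed 493; total 849.

Total cost: 849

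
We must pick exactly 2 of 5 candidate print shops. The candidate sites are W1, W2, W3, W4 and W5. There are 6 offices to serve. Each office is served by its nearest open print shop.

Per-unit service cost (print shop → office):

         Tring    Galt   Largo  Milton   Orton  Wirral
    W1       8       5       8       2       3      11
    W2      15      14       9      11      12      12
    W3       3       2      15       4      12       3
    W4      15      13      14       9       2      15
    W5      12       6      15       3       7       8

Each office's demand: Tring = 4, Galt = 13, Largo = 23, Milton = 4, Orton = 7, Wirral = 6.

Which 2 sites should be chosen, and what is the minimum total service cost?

With exactly 2 open, each office uses its cheapest among the chosen.
{W1, W3}: Tring→W3 3·4=12, Galt→W3 2·13=26, Largo→W1 8·23=184, Milton→W1 2·4=8, Orton→W1 3·7=21, Wirral→W3 3·6=18. Service cost 269.
{W1, W5}: service cost 358
{W2, W3}: service cost 363
Among all 10 size-2 choices, {W1, W3} is lowest.

Choose W1 and W3; total service cost 269.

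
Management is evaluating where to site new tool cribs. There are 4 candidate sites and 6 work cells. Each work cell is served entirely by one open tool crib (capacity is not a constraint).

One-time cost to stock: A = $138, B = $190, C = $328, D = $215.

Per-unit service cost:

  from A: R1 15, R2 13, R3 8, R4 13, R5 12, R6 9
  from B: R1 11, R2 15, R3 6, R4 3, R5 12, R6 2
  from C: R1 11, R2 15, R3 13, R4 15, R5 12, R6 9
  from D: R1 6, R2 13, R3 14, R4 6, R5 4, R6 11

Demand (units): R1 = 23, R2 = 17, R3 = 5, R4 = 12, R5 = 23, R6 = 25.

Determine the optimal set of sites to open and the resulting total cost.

For any fixed open set, each work cell goes to its cheapest open site; total = fixed + service.
{B, D}: R1→D 6·23=138, R2→D 13·17=221, R3→B 6·5=30, R4→B 3·12=36, R5→D 4·23=92, R6→B 2·25=50. Service 567; fixed 405; total 972.
{D}: service 868 + fixed 215 = 1083
{B}: service 900 + fixed 190 = 1090
{A, B, C, D}: service 567 + fixed 871 = 1438
No other subset beats 972.

Open B and D; minimum total cost 972.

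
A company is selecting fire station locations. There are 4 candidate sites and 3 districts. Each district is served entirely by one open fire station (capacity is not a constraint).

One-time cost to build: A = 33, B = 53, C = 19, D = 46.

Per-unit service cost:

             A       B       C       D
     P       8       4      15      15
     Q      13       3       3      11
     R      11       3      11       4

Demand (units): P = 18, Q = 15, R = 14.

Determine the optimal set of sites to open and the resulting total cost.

For any fixed open set, each district goes to its cheapest open site; total = fixed + service.
{B}: P→B 4·18=72, Q→B 3·15=45, R→B 3·14=42. Service 159; fixed 53; total 212.
{B, C}: P→B 4·18=72, Q→B 3·15=45, R→B 3·14=42. Service 159; fixed 72; total 231.
{A, B}: P→B 4·18=72, Q→B 3·15=45, R→B 3·14=42. Service 159; fixed 86; total 245.
{A, B, C, D}: service 159 + fixed 151 = 310
No other subset beats 212.

Open B only; minimum total cost 212.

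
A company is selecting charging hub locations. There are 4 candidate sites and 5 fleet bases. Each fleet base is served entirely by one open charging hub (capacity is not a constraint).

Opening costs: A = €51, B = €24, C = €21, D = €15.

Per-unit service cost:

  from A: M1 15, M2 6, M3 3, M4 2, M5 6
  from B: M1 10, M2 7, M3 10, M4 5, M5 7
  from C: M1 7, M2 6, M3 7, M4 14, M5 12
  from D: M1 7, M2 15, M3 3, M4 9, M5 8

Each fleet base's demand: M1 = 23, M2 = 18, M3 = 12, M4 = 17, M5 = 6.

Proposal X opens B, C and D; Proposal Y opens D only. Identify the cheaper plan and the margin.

Proposal X is cheaper by 191.

Proposal X: {B, C, D}: M1→C 7·23=161, M2→C 6·18=108, M3→D 3·12=36, M4→B 5·17=85, M5→B 7·6=42. Service 432; fixed 60; total 492.
Proposal Y: {D}: M1→D 7·23=161, M2→D 15·18=270, M3→D 3·12=36, M4→D 9·17=153, M5→D 8·6=48. Service 668; fixed 15; total 683.
Difference: |492 − 683| = 191.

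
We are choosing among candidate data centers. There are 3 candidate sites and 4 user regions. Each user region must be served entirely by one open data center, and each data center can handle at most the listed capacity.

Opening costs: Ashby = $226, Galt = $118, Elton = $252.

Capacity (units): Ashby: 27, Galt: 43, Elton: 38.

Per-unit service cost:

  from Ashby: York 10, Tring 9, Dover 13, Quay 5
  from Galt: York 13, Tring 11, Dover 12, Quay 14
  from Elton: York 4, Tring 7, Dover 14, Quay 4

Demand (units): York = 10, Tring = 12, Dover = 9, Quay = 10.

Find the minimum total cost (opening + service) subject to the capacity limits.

Open {Galt}: York→Galt 13·10=130, Tring→Galt 11·12=132, Dover→Galt 12·9=108, Quay→Galt 14·10=140.
Loads: Galt carries 41/43. Service 510; fixed 118; total 628.
Next best feasible plan costs 642.

Minimum total cost: 628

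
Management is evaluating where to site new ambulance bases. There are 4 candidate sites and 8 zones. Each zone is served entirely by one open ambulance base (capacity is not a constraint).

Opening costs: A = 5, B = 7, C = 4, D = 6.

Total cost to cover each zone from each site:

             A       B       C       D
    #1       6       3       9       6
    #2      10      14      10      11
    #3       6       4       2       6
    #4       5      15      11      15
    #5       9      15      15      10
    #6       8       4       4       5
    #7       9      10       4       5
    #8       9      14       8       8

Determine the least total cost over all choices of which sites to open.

Minimum total cost: 57

For any fixed open set, each zone goes to its cheapest open site; total = fixed + service.
{A, C}: #1→A 6, #2→A 10, #3→C 2, #4→A 5, #5→A 9, #6→C 4, #7→C 4, #8→C 8. Service 48; fixed 9; total 57.
{A, B, C}: #1→B 3, #2→A 10, #3→C 2, #4→A 5, #5→A 9, #6→B 4, #7→C 4, #8→C 8. Service 45; fixed 16; total 61.
{A, C, D}: service 48 + fixed 15 = 63
{A, B, C, D}: #1→B 3, #2→A 10, #3→C 2, #4→A 5, #5→A 9, #6→B 4, #7→C 4, #8→C 8. Service 45; fixed 22; total 67.
No other subset beats 57.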